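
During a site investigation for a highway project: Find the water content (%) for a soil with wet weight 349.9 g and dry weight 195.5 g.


Result: 78.98 %

Derivation:
Using w = (m_wet - m_dry) / m_dry * 100
m_wet - m_dry = 349.9 - 195.5 = 154.4 g
w = 154.4 / 195.5 * 100
w = 78.98 %


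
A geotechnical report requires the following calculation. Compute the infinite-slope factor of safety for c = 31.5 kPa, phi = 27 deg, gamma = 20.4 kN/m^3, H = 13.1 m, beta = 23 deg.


Result: 1.528

Derivation:
Using Fs = c / (gamma*H*sin(beta)*cos(beta)) + tan(phi)/tan(beta)
Cohesion contribution = 31.5 / (20.4*13.1*sin(23)*cos(23))
Cohesion contribution = 0.327722
Friction contribution = tan(27)/tan(23) = 1.20037
Fs = 0.327722 + 1.20037
Fs = 1.528


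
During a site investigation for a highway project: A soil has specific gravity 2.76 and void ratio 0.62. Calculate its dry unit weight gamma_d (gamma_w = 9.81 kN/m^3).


Using gamma_d = Gs * gamma_w / (1 + e)
gamma_d = 2.76 * 9.81 / (1 + 0.62)
gamma_d = 2.76 * 9.81 / 1.62
gamma_d = 16.713 kN/m^3


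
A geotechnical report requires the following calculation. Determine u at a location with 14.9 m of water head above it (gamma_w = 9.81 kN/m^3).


Result: 146.17 kPa

Derivation:
Using u = gamma_w * h_w
u = 9.81 * 14.9
u = 146.17 kPa


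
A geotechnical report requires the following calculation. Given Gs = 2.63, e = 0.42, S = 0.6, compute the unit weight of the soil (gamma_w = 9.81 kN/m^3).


Result: 19.91 kN/m^3

Derivation:
Using gamma = gamma_w * (Gs + S*e) / (1 + e)
Numerator: Gs + S*e = 2.63 + 0.6*0.42 = 2.882
Denominator: 1 + e = 1 + 0.42 = 1.42
gamma = 9.81 * 2.882 / 1.42
gamma = 19.91 kN/m^3


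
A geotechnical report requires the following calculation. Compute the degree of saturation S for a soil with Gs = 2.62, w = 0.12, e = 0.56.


Result: 0.5614

Derivation:
Using S = Gs * w / e
S = 2.62 * 0.12 / 0.56
S = 0.5614


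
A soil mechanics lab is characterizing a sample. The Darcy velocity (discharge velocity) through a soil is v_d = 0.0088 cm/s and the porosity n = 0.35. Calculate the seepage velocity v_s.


Using v_s = v_d / n
v_s = 0.0088 / 0.35
v_s = 0.02514 cm/s


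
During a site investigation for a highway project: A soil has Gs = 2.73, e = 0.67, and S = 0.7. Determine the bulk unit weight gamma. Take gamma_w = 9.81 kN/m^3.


Using gamma = gamma_w * (Gs + S*e) / (1 + e)
Numerator: Gs + S*e = 2.73 + 0.7*0.67 = 3.199
Denominator: 1 + e = 1 + 0.67 = 1.67
gamma = 9.81 * 3.199 / 1.67
gamma = 18.792 kN/m^3


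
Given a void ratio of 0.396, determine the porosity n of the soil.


Using the relation n = e / (1 + e)
n = 0.396 / (1 + 0.396)
n = 0.396 / 1.396
n = 0.2837


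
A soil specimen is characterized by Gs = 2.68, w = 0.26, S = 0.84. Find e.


Result: 0.8295

Derivation:
Using the relation e = Gs * w / S
e = 2.68 * 0.26 / 0.84
e = 0.8295


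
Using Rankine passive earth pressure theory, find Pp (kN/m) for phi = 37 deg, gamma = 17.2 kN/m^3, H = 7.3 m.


Compute passive earth pressure coefficient:
Kp = tan^2(45 + phi/2) = tan^2(63.5) = 4.022791
Compute passive force:
Pp = 0.5 * Kp * gamma * H^2
Pp = 0.5 * 4.022791 * 17.2 * 7.3^2
Pp = 1843.62 kN/m


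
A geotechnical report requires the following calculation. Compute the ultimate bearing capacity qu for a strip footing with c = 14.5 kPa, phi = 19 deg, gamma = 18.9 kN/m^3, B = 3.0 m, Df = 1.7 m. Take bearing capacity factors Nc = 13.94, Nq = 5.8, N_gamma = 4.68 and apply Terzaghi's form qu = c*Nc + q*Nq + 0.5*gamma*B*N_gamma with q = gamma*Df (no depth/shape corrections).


Compute qu = c*Nc + gamma*Df*Nq + 0.5*gamma*B*N_gamma
Term 1: 14.5 * 13.94 = 202.13
Term 2: 18.9 * 1.7 * 5.8 = 186.354
Term 3: 0.5 * 18.9 * 3.0 * 4.68 = 132.678
qu = 202.13 + 186.354 + 132.678
qu = 521.16 kPa


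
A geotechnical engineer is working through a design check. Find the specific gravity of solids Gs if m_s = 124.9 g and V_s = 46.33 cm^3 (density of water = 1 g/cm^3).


Using Gs = m_s / (V_s * rho_w)
Since rho_w = 1 g/cm^3:
Gs = 124.9 / 46.33
Gs = 2.696


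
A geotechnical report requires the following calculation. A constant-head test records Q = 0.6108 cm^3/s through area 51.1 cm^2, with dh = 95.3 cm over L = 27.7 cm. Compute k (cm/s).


Compute hydraulic gradient:
i = dh / L = 95.3 / 27.7 = 3.44043
Then apply Darcy's law:
k = Q / (A * i)
k = 0.6108 / (51.1 * 3.44043)
k = 0.6108 / 175.806
k = 0.003474 cm/s


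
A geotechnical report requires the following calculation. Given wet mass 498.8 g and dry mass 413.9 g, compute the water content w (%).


Using w = (m_wet - m_dry) / m_dry * 100
m_wet - m_dry = 498.8 - 413.9 = 84.9 g
w = 84.9 / 413.9 * 100
w = 20.51 %


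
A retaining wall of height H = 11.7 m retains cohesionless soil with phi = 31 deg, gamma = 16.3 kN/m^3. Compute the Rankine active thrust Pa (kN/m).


Result: 357.12 kN/m

Derivation:
Compute active earth pressure coefficient:
Ka = tan^2(45 - phi/2) = tan^2(29.5) = 0.320099
Compute active force:
Pa = 0.5 * Ka * gamma * H^2
Pa = 0.5 * 0.320099 * 16.3 * 11.7^2
Pa = 357.12 kN/m


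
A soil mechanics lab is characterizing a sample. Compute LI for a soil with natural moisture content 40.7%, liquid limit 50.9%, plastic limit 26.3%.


First compute the plasticity index:
PI = LL - PL = 50.9 - 26.3 = 24.6
Then compute the liquidity index:
LI = (w - PL) / PI
LI = (40.7 - 26.3) / 24.6
LI = 0.585


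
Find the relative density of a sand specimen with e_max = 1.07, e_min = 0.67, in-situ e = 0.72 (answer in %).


Using Dr = (e_max - e) / (e_max - e_min) * 100
e_max - e = 1.07 - 0.72 = 0.35
e_max - e_min = 1.07 - 0.67 = 0.4
Dr = 0.35 / 0.4 * 100
Dr = 87.5 %


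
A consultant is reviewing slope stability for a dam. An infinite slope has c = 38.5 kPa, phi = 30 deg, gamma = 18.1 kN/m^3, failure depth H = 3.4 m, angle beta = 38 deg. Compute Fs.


Using Fs = c / (gamma*H*sin(beta)*cos(beta)) + tan(phi)/tan(beta)
Cohesion contribution = 38.5 / (18.1*3.4*sin(38)*cos(38))
Cohesion contribution = 1.28952
Friction contribution = tan(30)/tan(38) = 0.738975
Fs = 1.28952 + 0.738975
Fs = 2.028


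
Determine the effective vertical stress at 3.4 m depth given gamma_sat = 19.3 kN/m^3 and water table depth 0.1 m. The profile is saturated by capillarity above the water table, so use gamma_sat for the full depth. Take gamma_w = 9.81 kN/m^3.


Total stress = gamma_sat * depth
sigma = 19.3 * 3.4 = 65.62 kPa
Pore water pressure u = gamma_w * (depth - d_wt)
u = 9.81 * (3.4 - 0.1) = 32.373 kPa
Effective stress = sigma - u
sigma' = 65.62 - 32.373 = 33.25 kPa


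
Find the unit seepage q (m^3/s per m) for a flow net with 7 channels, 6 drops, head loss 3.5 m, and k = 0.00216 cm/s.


Result: 8.82e-05 m^3/s per m

Derivation:
Convert k to m/s for unit consistency with H:
k = 0.00216 cm/s = 0.00216 / 100 m/s = 2.16e-05 m/s
Using q = k * H * Nf / Nd
Nf / Nd = 7 / 6 = 1.1667
q = 2.16e-05 * 3.5 * 1.1667
q = 8.82e-05 m^3/s per m


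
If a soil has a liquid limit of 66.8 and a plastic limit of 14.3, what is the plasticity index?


Result: 52.5

Derivation:
Using PI = LL - PL
PI = 66.8 - 14.3
PI = 52.5


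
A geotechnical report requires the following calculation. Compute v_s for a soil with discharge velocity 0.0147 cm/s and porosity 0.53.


Using v_s = v_d / n
v_s = 0.0147 / 0.53
v_s = 0.02774 cm/s


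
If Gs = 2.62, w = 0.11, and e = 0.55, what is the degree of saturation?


Using S = Gs * w / e
S = 2.62 * 0.11 / 0.55
S = 0.524


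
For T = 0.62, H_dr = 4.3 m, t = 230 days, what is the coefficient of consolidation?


Using cv = T * H_dr^2 / t
H_dr^2 = 4.3^2 = 18.49
cv = 0.62 * 18.49 / 230
cv = 0.04984 m^2/day


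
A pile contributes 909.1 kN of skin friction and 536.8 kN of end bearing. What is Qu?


Using Qu = Qf + Qb
Qu = 909.1 + 536.8
Qu = 1445.9 kN


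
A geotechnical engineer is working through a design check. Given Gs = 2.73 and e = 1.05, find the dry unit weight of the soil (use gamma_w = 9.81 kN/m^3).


Result: 13.064 kN/m^3

Derivation:
Using gamma_d = Gs * gamma_w / (1 + e)
gamma_d = 2.73 * 9.81 / (1 + 1.05)
gamma_d = 2.73 * 9.81 / 2.05
gamma_d = 13.064 kN/m^3


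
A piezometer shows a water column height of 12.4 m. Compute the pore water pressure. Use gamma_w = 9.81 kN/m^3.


Result: 121.64 kPa

Derivation:
Using u = gamma_w * h_w
u = 9.81 * 12.4
u = 121.64 kPa


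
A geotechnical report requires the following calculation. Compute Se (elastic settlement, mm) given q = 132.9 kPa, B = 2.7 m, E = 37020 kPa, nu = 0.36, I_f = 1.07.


Result: 9.027 mm

Derivation:
Using Se = q * B * (1 - nu^2) * I_f / E
1 - nu^2 = 1 - 0.36^2 = 0.8704
Se = 132.9 * 2.7 * 0.8704 * 1.07 / 37020
Se = 0.009027 m
Convert to mm: Se = 0.009027 * 1000 = 9.027 mm


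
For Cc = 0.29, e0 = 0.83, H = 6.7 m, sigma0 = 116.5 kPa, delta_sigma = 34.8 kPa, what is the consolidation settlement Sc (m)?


Result: 0.1205 m

Derivation:
Using Sc = Cc * H / (1 + e0) * log10((sigma0 + delta_sigma) / sigma0)
Stress ratio = (116.5 + 34.8) / 116.5 = 1.29871
log10(1.29871) = 0.113513
Cc * H / (1 + e0) = 0.29 * 6.7 / (1 + 0.83) = 1.06175
Sc = 1.06175 * 0.113513
Sc = 0.1205 m


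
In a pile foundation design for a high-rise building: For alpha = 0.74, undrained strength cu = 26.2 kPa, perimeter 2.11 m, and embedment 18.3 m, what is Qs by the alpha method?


Using Qs = alpha * cu * perimeter * L
Qs = 0.74 * 26.2 * 2.11 * 18.3
Qs = 748.63 kN


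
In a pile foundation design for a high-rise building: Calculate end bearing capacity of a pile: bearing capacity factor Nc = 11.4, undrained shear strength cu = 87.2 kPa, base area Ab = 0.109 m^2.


Using Qb = Nc * cu * Ab
Qb = 11.4 * 87.2 * 0.109
Qb = 108.35 kN


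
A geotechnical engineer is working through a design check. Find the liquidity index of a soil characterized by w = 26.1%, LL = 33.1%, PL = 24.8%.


First compute the plasticity index:
PI = LL - PL = 33.1 - 24.8 = 8.3
Then compute the liquidity index:
LI = (w - PL) / PI
LI = (26.1 - 24.8) / 8.3
LI = 0.157


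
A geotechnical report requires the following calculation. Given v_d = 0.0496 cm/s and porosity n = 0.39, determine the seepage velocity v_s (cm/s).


Result: 0.12718 cm/s

Derivation:
Using v_s = v_d / n
v_s = 0.0496 / 0.39
v_s = 0.12718 cm/s


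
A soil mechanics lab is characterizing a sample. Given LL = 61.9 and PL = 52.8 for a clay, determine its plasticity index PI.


Using PI = LL - PL
PI = 61.9 - 52.8
PI = 9.1


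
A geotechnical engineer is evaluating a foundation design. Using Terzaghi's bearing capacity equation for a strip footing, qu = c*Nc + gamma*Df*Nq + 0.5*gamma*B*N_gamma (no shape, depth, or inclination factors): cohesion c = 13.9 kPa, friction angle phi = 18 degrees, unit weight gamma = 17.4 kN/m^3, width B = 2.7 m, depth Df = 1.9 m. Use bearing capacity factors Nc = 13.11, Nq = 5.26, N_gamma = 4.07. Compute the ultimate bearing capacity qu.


Compute qu = c*Nc + gamma*Df*Nq + 0.5*gamma*B*N_gamma
Term 1: 13.9 * 13.11 = 182.229
Term 2: 17.4 * 1.9 * 5.26 = 173.8956
Term 3: 0.5 * 17.4 * 2.7 * 4.07 = 95.6043
qu = 182.229 + 173.8956 + 95.6043
qu = 451.73 kPa


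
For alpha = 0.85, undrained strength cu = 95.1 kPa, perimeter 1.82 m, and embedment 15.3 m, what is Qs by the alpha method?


Using Qs = alpha * cu * perimeter * L
Qs = 0.85 * 95.1 * 1.82 * 15.3
Qs = 2250.93 kN


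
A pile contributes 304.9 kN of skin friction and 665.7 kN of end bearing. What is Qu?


Result: 970.6 kN

Derivation:
Using Qu = Qf + Qb
Qu = 304.9 + 665.7
Qu = 970.6 kN


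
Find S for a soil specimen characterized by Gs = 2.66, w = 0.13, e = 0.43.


Using S = Gs * w / e
S = 2.66 * 0.13 / 0.43
S = 0.8042


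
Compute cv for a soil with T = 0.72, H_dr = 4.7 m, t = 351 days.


Result: 0.04531 m^2/day

Derivation:
Using cv = T * H_dr^2 / t
H_dr^2 = 4.7^2 = 22.09
cv = 0.72 * 22.09 / 351
cv = 0.04531 m^2/day


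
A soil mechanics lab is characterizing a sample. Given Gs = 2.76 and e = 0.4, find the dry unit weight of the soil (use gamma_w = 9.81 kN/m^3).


Using gamma_d = Gs * gamma_w / (1 + e)
gamma_d = 2.76 * 9.81 / (1 + 0.4)
gamma_d = 2.76 * 9.81 / 1.4
gamma_d = 19.34 kN/m^3


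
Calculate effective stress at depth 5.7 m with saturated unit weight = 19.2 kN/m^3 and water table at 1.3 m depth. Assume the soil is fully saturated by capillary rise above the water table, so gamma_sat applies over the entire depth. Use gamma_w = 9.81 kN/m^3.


Result: 66.28 kPa

Derivation:
Total stress = gamma_sat * depth
sigma = 19.2 * 5.7 = 109.44 kPa
Pore water pressure u = gamma_w * (depth - d_wt)
u = 9.81 * (5.7 - 1.3) = 43.164 kPa
Effective stress = sigma - u
sigma' = 109.44 - 43.164 = 66.28 kPa


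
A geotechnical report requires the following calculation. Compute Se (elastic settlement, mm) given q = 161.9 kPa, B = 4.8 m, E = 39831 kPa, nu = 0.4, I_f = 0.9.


Result: 14.75 mm

Derivation:
Using Se = q * B * (1 - nu^2) * I_f / E
1 - nu^2 = 1 - 0.4^2 = 0.84
Se = 161.9 * 4.8 * 0.84 * 0.9 / 39831
Se = 0.014750 m
Convert to mm: Se = 0.014750 * 1000 = 14.75 mm


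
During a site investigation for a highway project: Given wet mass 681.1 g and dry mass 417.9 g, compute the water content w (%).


Result: 62.98 %

Derivation:
Using w = (m_wet - m_dry) / m_dry * 100
m_wet - m_dry = 681.1 - 417.9 = 263.2 g
w = 263.2 / 417.9 * 100
w = 62.98 %


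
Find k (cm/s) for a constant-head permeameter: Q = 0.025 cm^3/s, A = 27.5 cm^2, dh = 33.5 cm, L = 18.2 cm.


Compute hydraulic gradient:
i = dh / L = 33.5 / 18.2 = 1.84066
Then apply Darcy's law:
k = Q / (A * i)
k = 0.025 / (27.5 * 1.84066)
k = 0.025 / 50.6181
k = 0.000494 cm/s


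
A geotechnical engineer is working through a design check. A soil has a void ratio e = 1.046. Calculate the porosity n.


Result: 0.5112

Derivation:
Using the relation n = e / (1 + e)
n = 1.046 / (1 + 1.046)
n = 1.046 / 2.046
n = 0.5112


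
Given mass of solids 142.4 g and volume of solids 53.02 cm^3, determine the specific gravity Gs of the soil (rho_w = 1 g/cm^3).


Using Gs = m_s / (V_s * rho_w)
Since rho_w = 1 g/cm^3:
Gs = 142.4 / 53.02
Gs = 2.686


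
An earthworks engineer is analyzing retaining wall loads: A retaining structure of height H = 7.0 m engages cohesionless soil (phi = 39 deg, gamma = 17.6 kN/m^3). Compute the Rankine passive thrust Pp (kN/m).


Compute passive earth pressure coefficient:
Kp = tan^2(45 + phi/2) = tan^2(64.5) = 4.395495
Compute passive force:
Pp = 0.5 * Kp * gamma * H^2
Pp = 0.5 * 4.395495 * 17.6 * 7.0^2
Pp = 1895.34 kN/m


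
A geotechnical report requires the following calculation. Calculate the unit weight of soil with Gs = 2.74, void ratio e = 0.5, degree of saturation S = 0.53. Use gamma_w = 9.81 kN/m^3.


Result: 19.653 kN/m^3

Derivation:
Using gamma = gamma_w * (Gs + S*e) / (1 + e)
Numerator: Gs + S*e = 2.74 + 0.53*0.5 = 3.005
Denominator: 1 + e = 1 + 0.5 = 1.5
gamma = 9.81 * 3.005 / 1.5
gamma = 19.653 kN/m^3


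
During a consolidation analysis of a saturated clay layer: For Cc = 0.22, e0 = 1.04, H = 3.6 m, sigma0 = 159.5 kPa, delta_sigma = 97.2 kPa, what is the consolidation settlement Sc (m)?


Result: 0.0802 m

Derivation:
Using Sc = Cc * H / (1 + e0) * log10((sigma0 + delta_sigma) / sigma0)
Stress ratio = (159.5 + 97.2) / 159.5 = 1.6094
log10(1.6094) = 0.206665
Cc * H / (1 + e0) = 0.22 * 3.6 / (1 + 1.04) = 0.388235
Sc = 0.388235 * 0.206665
Sc = 0.0802 m


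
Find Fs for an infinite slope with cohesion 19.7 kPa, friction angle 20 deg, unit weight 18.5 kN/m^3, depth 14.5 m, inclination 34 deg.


Result: 0.698

Derivation:
Using Fs = c / (gamma*H*sin(beta)*cos(beta)) + tan(phi)/tan(beta)
Cohesion contribution = 19.7 / (18.5*14.5*sin(34)*cos(34))
Cohesion contribution = 0.158413
Friction contribution = tan(20)/tan(34) = 0.539608
Fs = 0.158413 + 0.539608
Fs = 0.698


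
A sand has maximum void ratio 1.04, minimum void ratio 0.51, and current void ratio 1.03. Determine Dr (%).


Using Dr = (e_max - e) / (e_max - e_min) * 100
e_max - e = 1.04 - 1.03 = 0.01
e_max - e_min = 1.04 - 0.51 = 0.53
Dr = 0.01 / 0.53 * 100
Dr = 1.89 %


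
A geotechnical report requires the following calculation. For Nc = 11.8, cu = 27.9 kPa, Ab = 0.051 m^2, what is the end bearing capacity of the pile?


Using Qb = Nc * cu * Ab
Qb = 11.8 * 27.9 * 0.051
Qb = 16.79 kN


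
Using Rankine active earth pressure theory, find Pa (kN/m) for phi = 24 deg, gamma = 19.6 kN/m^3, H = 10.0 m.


Result: 413.3 kN/m

Derivation:
Compute active earth pressure coefficient:
Ka = tan^2(45 - phi/2) = tan^2(33.0) = 0.42173
Compute active force:
Pa = 0.5 * Ka * gamma * H^2
Pa = 0.5 * 0.42173 * 19.6 * 10.0^2
Pa = 413.3 kN/m


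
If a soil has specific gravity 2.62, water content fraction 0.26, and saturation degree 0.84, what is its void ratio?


Using the relation e = Gs * w / S
e = 2.62 * 0.26 / 0.84
e = 0.811


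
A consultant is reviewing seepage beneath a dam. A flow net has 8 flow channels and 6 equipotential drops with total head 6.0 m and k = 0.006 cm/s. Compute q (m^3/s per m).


Result: 0.00048 m^3/s per m

Derivation:
Convert k to m/s for unit consistency with H:
k = 0.006 cm/s = 0.006 / 100 m/s = 6e-05 m/s
Using q = k * H * Nf / Nd
Nf / Nd = 8 / 6 = 1.3333
q = 6e-05 * 6.0 * 1.3333
q = 0.00048 m^3/s per m


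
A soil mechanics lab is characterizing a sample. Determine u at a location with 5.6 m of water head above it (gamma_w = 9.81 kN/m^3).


Using u = gamma_w * h_w
u = 9.81 * 5.6
u = 54.94 kPa


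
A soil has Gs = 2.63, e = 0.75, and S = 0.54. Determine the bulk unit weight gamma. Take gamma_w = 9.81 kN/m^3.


Using gamma = gamma_w * (Gs + S*e) / (1 + e)
Numerator: Gs + S*e = 2.63 + 0.54*0.75 = 3.035
Denominator: 1 + e = 1 + 0.75 = 1.75
gamma = 9.81 * 3.035 / 1.75
gamma = 17.013 kN/m^3


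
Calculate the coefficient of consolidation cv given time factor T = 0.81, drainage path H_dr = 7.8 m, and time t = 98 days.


Using cv = T * H_dr^2 / t
H_dr^2 = 7.8^2 = 60.84
cv = 0.81 * 60.84 / 98
cv = 0.50286 m^2/day


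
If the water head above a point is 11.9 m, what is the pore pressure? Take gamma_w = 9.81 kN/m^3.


Result: 116.74 kPa

Derivation:
Using u = gamma_w * h_w
u = 9.81 * 11.9
u = 116.74 kPa


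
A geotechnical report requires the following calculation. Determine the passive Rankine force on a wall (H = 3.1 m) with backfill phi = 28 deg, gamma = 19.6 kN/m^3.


Compute passive earth pressure coefficient:
Kp = tan^2(45 + phi/2) = tan^2(59.0) = 2.769826
Compute passive force:
Pp = 0.5 * Kp * gamma * H^2
Pp = 0.5 * 2.769826 * 19.6 * 3.1^2
Pp = 260.86 kN/m


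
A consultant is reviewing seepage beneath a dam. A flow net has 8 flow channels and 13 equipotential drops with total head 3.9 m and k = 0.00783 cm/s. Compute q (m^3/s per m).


Result: 0.0001879 m^3/s per m

Derivation:
Convert k to m/s for unit consistency with H:
k = 0.00783 cm/s = 0.00783 / 100 m/s = 7.83e-05 m/s
Using q = k * H * Nf / Nd
Nf / Nd = 8 / 13 = 0.6154
q = 7.83e-05 * 3.9 * 0.6154
q = 0.0001879 m^3/s per m


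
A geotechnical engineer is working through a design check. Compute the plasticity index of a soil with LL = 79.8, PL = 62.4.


Using PI = LL - PL
PI = 79.8 - 62.4
PI = 17.4


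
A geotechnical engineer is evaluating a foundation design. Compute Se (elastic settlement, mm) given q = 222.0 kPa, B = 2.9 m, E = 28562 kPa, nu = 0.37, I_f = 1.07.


Using Se = q * B * (1 - nu^2) * I_f / E
1 - nu^2 = 1 - 0.37^2 = 0.8631
Se = 222.0 * 2.9 * 0.8631 * 1.07 / 28562
Se = 0.020816 m
Convert to mm: Se = 0.020816 * 1000 = 20.816 mm


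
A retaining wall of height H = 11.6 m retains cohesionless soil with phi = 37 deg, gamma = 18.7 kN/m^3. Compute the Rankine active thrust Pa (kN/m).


Compute active earth pressure coefficient:
Ka = tan^2(45 - phi/2) = tan^2(26.5) = 0.248584
Compute active force:
Pa = 0.5 * Ka * gamma * H^2
Pa = 0.5 * 0.248584 * 18.7 * 11.6^2
Pa = 312.75 kN/m


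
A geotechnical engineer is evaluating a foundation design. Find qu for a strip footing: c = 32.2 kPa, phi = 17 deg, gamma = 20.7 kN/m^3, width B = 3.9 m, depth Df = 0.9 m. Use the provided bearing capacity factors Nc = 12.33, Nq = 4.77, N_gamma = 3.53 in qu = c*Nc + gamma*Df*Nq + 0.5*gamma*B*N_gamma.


Result: 628.38 kPa

Derivation:
Compute qu = c*Nc + gamma*Df*Nq + 0.5*gamma*B*N_gamma
Term 1: 32.2 * 12.33 = 397.026
Term 2: 20.7 * 0.9 * 4.77 = 88.8651
Term 3: 0.5 * 20.7 * 3.9 * 3.53 = 142.48845
qu = 397.026 + 88.8651 + 142.48845
qu = 628.38 kPa


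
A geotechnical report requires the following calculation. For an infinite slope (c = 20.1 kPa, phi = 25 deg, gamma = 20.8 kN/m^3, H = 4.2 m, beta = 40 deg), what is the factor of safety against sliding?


Using Fs = c / (gamma*H*sin(beta)*cos(beta)) + tan(phi)/tan(beta)
Cohesion contribution = 20.1 / (20.8*4.2*sin(40)*cos(40))
Cohesion contribution = 0.467264
Friction contribution = tan(25)/tan(40) = 0.555724
Fs = 0.467264 + 0.555724
Fs = 1.023


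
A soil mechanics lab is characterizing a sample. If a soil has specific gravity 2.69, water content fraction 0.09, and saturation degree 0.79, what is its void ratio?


Result: 0.3065

Derivation:
Using the relation e = Gs * w / S
e = 2.69 * 0.09 / 0.79
e = 0.3065


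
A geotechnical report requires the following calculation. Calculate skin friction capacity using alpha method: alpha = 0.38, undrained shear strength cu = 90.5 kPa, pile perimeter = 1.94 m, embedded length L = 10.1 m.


Using Qs = alpha * cu * perimeter * L
Qs = 0.38 * 90.5 * 1.94 * 10.1
Qs = 673.84 kN


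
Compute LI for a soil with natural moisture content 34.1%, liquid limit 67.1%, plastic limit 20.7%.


Result: 0.289

Derivation:
First compute the plasticity index:
PI = LL - PL = 67.1 - 20.7 = 46.4
Then compute the liquidity index:
LI = (w - PL) / PI
LI = (34.1 - 20.7) / 46.4
LI = 0.289


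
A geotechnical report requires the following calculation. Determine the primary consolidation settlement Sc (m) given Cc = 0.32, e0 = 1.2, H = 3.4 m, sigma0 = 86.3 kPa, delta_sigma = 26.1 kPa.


Using Sc = Cc * H / (1 + e0) * log10((sigma0 + delta_sigma) / sigma0)
Stress ratio = (86.3 + 26.1) / 86.3 = 1.30243
log10(1.30243) = 0.114756
Cc * H / (1 + e0) = 0.32 * 3.4 / (1 + 1.2) = 0.494545
Sc = 0.494545 * 0.114756
Sc = 0.0568 m


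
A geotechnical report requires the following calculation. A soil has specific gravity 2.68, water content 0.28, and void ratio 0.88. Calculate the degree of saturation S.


Using S = Gs * w / e
S = 2.68 * 0.28 / 0.88
S = 0.8527


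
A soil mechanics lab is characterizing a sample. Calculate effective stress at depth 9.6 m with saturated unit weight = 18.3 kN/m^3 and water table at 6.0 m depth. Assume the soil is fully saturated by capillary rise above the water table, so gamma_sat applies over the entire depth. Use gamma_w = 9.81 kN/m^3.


Result: 140.36 kPa

Derivation:
Total stress = gamma_sat * depth
sigma = 18.3 * 9.6 = 175.68 kPa
Pore water pressure u = gamma_w * (depth - d_wt)
u = 9.81 * (9.6 - 6.0) = 35.316 kPa
Effective stress = sigma - u
sigma' = 175.68 - 35.316 = 140.36 kPa


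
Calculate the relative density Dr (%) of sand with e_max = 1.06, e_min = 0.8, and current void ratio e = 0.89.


Using Dr = (e_max - e) / (e_max - e_min) * 100
e_max - e = 1.06 - 0.89 = 0.17
e_max - e_min = 1.06 - 0.8 = 0.26
Dr = 0.17 / 0.26 * 100
Dr = 65.38 %


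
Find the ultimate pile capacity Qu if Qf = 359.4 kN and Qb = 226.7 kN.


Using Qu = Qf + Qb
Qu = 359.4 + 226.7
Qu = 586.1 kN


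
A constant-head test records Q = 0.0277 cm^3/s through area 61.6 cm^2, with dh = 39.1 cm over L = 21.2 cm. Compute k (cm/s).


Compute hydraulic gradient:
i = dh / L = 39.1 / 21.2 = 1.84434
Then apply Darcy's law:
k = Q / (A * i)
k = 0.0277 / (61.6 * 1.84434)
k = 0.0277 / 113.611
k = 0.000244 cm/s


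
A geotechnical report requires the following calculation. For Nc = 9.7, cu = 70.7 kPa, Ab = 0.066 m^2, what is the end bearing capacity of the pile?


Using Qb = Nc * cu * Ab
Qb = 9.7 * 70.7 * 0.066
Qb = 45.26 kN


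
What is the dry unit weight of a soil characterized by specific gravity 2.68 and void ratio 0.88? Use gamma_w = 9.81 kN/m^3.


Using gamma_d = Gs * gamma_w / (1 + e)
gamma_d = 2.68 * 9.81 / (1 + 0.88)
gamma_d = 2.68 * 9.81 / 1.88
gamma_d = 13.984 kN/m^3


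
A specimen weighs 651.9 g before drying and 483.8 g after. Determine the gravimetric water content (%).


Using w = (m_wet - m_dry) / m_dry * 100
m_wet - m_dry = 651.9 - 483.8 = 168.1 g
w = 168.1 / 483.8 * 100
w = 34.75 %


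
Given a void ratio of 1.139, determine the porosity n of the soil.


Using the relation n = e / (1 + e)
n = 1.139 / (1 + 1.139)
n = 1.139 / 2.139
n = 0.5325


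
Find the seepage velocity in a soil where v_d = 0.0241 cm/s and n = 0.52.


Result: 0.04635 cm/s

Derivation:
Using v_s = v_d / n
v_s = 0.0241 / 0.52
v_s = 0.04635 cm/s


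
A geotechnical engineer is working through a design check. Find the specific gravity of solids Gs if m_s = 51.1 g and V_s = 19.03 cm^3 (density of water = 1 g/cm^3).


Using Gs = m_s / (V_s * rho_w)
Since rho_w = 1 g/cm^3:
Gs = 51.1 / 19.03
Gs = 2.685


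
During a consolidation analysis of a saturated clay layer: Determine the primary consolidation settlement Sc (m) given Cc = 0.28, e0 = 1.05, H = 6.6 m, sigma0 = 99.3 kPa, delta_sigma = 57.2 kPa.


Using Sc = Cc * H / (1 + e0) * log10((sigma0 + delta_sigma) / sigma0)
Stress ratio = (99.3 + 57.2) / 99.3 = 1.57603
log10(1.57603) = 0.197565
Cc * H / (1 + e0) = 0.28 * 6.6 / (1 + 1.05) = 0.901463
Sc = 0.901463 * 0.197565
Sc = 0.1781 m


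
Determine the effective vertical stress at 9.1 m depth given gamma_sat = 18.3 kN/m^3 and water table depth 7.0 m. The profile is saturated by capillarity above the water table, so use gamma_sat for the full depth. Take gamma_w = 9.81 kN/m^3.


Result: 145.93 kPa

Derivation:
Total stress = gamma_sat * depth
sigma = 18.3 * 9.1 = 166.53 kPa
Pore water pressure u = gamma_w * (depth - d_wt)
u = 9.81 * (9.1 - 7.0) = 20.601 kPa
Effective stress = sigma - u
sigma' = 166.53 - 20.601 = 145.93 kPa


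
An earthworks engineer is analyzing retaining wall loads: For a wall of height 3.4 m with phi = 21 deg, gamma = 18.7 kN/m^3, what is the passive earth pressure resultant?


Compute passive earth pressure coefficient:
Kp = tan^2(45 + phi/2) = tan^2(55.5) = 2.117051
Compute passive force:
Pp = 0.5 * Kp * gamma * H^2
Pp = 0.5 * 2.117051 * 18.7 * 3.4^2
Pp = 228.82 kN/m


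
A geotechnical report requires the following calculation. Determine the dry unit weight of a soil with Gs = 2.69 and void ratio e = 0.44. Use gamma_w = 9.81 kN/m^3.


Result: 18.326 kN/m^3

Derivation:
Using gamma_d = Gs * gamma_w / (1 + e)
gamma_d = 2.69 * 9.81 / (1 + 0.44)
gamma_d = 2.69 * 9.81 / 1.44
gamma_d = 18.326 kN/m^3


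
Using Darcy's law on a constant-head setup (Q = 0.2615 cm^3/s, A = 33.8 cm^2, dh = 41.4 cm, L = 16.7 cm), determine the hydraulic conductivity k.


Result: 0.003121 cm/s

Derivation:
Compute hydraulic gradient:
i = dh / L = 41.4 / 16.7 = 2.47904
Then apply Darcy's law:
k = Q / (A * i)
k = 0.2615 / (33.8 * 2.47904)
k = 0.2615 / 83.7916
k = 0.003121 cm/s


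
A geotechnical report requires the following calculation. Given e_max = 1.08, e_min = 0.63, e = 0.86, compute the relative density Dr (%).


Using Dr = (e_max - e) / (e_max - e_min) * 100
e_max - e = 1.08 - 0.86 = 0.22
e_max - e_min = 1.08 - 0.63 = 0.45
Dr = 0.22 / 0.45 * 100
Dr = 48.89 %


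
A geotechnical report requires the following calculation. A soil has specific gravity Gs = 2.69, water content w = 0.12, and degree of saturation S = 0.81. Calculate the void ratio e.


Using the relation e = Gs * w / S
e = 2.69 * 0.12 / 0.81
e = 0.3985


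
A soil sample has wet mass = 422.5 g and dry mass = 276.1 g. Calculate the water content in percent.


Using w = (m_wet - m_dry) / m_dry * 100
m_wet - m_dry = 422.5 - 276.1 = 146.4 g
w = 146.4 / 276.1 * 100
w = 53.02 %


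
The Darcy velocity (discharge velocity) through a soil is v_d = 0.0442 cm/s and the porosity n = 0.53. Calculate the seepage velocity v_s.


Using v_s = v_d / n
v_s = 0.0442 / 0.53
v_s = 0.0834 cm/s


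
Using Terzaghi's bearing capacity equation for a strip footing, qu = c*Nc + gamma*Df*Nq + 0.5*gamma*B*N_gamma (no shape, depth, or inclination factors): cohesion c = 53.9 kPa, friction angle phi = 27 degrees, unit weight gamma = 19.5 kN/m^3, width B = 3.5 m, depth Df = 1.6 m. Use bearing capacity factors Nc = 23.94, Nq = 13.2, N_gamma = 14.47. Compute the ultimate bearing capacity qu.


Compute qu = c*Nc + gamma*Df*Nq + 0.5*gamma*B*N_gamma
Term 1: 53.9 * 23.94 = 1290.366
Term 2: 19.5 * 1.6 * 13.2 = 411.84
Term 3: 0.5 * 19.5 * 3.5 * 14.47 = 493.78875
qu = 1290.366 + 411.84 + 493.78875
qu = 2195.99 kPa


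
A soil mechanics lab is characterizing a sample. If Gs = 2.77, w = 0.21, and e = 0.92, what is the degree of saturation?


Using S = Gs * w / e
S = 2.77 * 0.21 / 0.92
S = 0.6323


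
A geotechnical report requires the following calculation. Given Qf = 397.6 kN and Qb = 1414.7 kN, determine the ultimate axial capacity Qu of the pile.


Result: 1812.3 kN

Derivation:
Using Qu = Qf + Qb
Qu = 397.6 + 1414.7
Qu = 1812.3 kN


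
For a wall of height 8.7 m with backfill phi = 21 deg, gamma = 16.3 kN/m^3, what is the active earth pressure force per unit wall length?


Compute active earth pressure coefficient:
Ka = tan^2(45 - phi/2) = tan^2(34.5) = 0.472355
Compute active force:
Pa = 0.5 * Ka * gamma * H^2
Pa = 0.5 * 0.472355 * 16.3 * 8.7^2
Pa = 291.38 kN/m


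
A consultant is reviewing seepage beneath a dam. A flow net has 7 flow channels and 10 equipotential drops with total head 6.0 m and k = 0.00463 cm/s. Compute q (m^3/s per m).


Convert k to m/s for unit consistency with H:
k = 0.00463 cm/s = 0.00463 / 100 m/s = 4.63e-05 m/s
Using q = k * H * Nf / Nd
Nf / Nd = 7 / 10 = 0.7
q = 4.63e-05 * 6.0 * 0.7
q = 0.0001945 m^3/s per m


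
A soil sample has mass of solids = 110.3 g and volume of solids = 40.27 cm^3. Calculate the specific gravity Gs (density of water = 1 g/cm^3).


Result: 2.739

Derivation:
Using Gs = m_s / (V_s * rho_w)
Since rho_w = 1 g/cm^3:
Gs = 110.3 / 40.27
Gs = 2.739


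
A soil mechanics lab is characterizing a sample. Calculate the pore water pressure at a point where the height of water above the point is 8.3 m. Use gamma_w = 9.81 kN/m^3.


Using u = gamma_w * h_w
u = 9.81 * 8.3
u = 81.42 kPa


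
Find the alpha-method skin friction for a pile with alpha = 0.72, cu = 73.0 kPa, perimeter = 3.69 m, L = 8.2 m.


Result: 1590.36 kN

Derivation:
Using Qs = alpha * cu * perimeter * L
Qs = 0.72 * 73.0 * 3.69 * 8.2
Qs = 1590.36 kN


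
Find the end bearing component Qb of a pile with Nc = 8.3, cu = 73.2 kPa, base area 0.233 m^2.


Using Qb = Nc * cu * Ab
Qb = 8.3 * 73.2 * 0.233
Qb = 141.56 kN


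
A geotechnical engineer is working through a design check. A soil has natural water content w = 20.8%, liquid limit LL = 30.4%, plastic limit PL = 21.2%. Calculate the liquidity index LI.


First compute the plasticity index:
PI = LL - PL = 30.4 - 21.2 = 9.2
Then compute the liquidity index:
LI = (w - PL) / PI
LI = (20.8 - 21.2) / 9.2
LI = -0.043


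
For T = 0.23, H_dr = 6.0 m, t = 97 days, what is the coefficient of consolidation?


Using cv = T * H_dr^2 / t
H_dr^2 = 6.0^2 = 36.0
cv = 0.23 * 36.0 / 97
cv = 0.08536 m^2/day


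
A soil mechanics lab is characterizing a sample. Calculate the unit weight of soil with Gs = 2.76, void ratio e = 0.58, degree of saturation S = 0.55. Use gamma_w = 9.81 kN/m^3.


Result: 19.117 kN/m^3

Derivation:
Using gamma = gamma_w * (Gs + S*e) / (1 + e)
Numerator: Gs + S*e = 2.76 + 0.55*0.58 = 3.079
Denominator: 1 + e = 1 + 0.58 = 1.58
gamma = 9.81 * 3.079 / 1.58
gamma = 19.117 kN/m^3


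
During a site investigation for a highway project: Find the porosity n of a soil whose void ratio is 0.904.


Using the relation n = e / (1 + e)
n = 0.904 / (1 + 0.904)
n = 0.904 / 1.904
n = 0.4748


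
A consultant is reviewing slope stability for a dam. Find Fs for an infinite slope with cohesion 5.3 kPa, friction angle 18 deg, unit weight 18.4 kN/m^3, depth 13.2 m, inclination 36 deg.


Using Fs = c / (gamma*H*sin(beta)*cos(beta)) + tan(phi)/tan(beta)
Cohesion contribution = 5.3 / (18.4*13.2*sin(36)*cos(36))
Cohesion contribution = 0.0458889
Friction contribution = tan(18)/tan(36) = 0.447214
Fs = 0.0458889 + 0.447214
Fs = 0.493


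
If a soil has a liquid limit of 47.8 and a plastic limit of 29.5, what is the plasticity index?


Result: 18.3

Derivation:
Using PI = LL - PL
PI = 47.8 - 29.5
PI = 18.3


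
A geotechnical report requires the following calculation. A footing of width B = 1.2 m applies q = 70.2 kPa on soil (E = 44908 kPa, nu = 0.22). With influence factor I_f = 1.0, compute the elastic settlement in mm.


Using Se = q * B * (1 - nu^2) * I_f / E
1 - nu^2 = 1 - 0.22^2 = 0.9516
Se = 70.2 * 1.2 * 0.9516 * 1.0 / 44908
Se = 0.001785 m
Convert to mm: Se = 0.001785 * 1000 = 1.785 mm


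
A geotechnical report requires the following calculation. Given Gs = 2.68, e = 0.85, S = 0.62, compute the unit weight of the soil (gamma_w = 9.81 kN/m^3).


Result: 17.006 kN/m^3

Derivation:
Using gamma = gamma_w * (Gs + S*e) / (1 + e)
Numerator: Gs + S*e = 2.68 + 0.62*0.85 = 3.207
Denominator: 1 + e = 1 + 0.85 = 1.85
gamma = 9.81 * 3.207 / 1.85
gamma = 17.006 kN/m^3


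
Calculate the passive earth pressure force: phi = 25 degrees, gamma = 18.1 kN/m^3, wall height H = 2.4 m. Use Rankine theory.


Compute passive earth pressure coefficient:
Kp = tan^2(45 + phi/2) = tan^2(57.5) = 2.463913
Compute passive force:
Pp = 0.5 * Kp * gamma * H^2
Pp = 0.5 * 2.463913 * 18.1 * 2.4^2
Pp = 128.44 kN/m


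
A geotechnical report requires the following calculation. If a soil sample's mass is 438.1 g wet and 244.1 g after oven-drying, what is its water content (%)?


Result: 79.48 %

Derivation:
Using w = (m_wet - m_dry) / m_dry * 100
m_wet - m_dry = 438.1 - 244.1 = 194.0 g
w = 194.0 / 244.1 * 100
w = 79.48 %


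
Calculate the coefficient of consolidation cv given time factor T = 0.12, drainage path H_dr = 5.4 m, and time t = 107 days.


Result: 0.0327 m^2/day

Derivation:
Using cv = T * H_dr^2 / t
H_dr^2 = 5.4^2 = 29.16
cv = 0.12 * 29.16 / 107
cv = 0.0327 m^2/day


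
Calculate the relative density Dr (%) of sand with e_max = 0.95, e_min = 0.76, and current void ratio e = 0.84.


Using Dr = (e_max - e) / (e_max - e_min) * 100
e_max - e = 0.95 - 0.84 = 0.11
e_max - e_min = 0.95 - 0.76 = 0.19
Dr = 0.11 / 0.19 * 100
Dr = 57.89 %


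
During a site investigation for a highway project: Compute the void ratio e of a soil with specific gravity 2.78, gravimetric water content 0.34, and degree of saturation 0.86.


Using the relation e = Gs * w / S
e = 2.78 * 0.34 / 0.86
e = 1.0991


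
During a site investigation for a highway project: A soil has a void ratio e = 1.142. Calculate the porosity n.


Result: 0.5331

Derivation:
Using the relation n = e / (1 + e)
n = 1.142 / (1 + 1.142)
n = 1.142 / 2.142
n = 0.5331


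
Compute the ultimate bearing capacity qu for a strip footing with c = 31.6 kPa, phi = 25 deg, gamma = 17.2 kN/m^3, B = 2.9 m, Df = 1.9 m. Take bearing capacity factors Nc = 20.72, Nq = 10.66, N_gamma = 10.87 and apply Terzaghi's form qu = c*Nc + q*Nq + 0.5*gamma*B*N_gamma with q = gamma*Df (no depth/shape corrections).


Compute qu = c*Nc + gamma*Df*Nq + 0.5*gamma*B*N_gamma
Term 1: 31.6 * 20.72 = 654.752
Term 2: 17.2 * 1.9 * 10.66 = 348.3688
Term 3: 0.5 * 17.2 * 2.9 * 10.87 = 271.0978
qu = 654.752 + 348.3688 + 271.0978
qu = 1274.22 kPa


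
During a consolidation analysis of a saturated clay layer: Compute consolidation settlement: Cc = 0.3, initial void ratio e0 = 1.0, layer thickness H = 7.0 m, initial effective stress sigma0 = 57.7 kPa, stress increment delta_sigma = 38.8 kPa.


Using Sc = Cc * H / (1 + e0) * log10((sigma0 + delta_sigma) / sigma0)
Stress ratio = (57.7 + 38.8) / 57.7 = 1.67244
log10(1.67244) = 0.223352
Cc * H / (1 + e0) = 0.3 * 7.0 / (1 + 1.0) = 1.05
Sc = 1.05 * 0.223352
Sc = 0.2345 m


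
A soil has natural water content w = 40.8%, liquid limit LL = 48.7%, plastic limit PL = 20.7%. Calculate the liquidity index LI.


First compute the plasticity index:
PI = LL - PL = 48.7 - 20.7 = 28.0
Then compute the liquidity index:
LI = (w - PL) / PI
LI = (40.8 - 20.7) / 28.0
LI = 0.718


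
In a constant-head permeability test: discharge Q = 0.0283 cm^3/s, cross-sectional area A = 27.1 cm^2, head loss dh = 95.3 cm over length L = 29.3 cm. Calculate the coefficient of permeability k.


Compute hydraulic gradient:
i = dh / L = 95.3 / 29.3 = 3.25256
Then apply Darcy's law:
k = Q / (A * i)
k = 0.0283 / (27.1 * 3.25256)
k = 0.0283 / 88.1444
k = 0.000321 cm/s


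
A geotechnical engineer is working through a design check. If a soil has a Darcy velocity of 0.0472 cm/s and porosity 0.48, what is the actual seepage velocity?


Using v_s = v_d / n
v_s = 0.0472 / 0.48
v_s = 0.09833 cm/s


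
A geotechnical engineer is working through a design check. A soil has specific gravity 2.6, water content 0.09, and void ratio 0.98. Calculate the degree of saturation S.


Using S = Gs * w / e
S = 2.6 * 0.09 / 0.98
S = 0.2388


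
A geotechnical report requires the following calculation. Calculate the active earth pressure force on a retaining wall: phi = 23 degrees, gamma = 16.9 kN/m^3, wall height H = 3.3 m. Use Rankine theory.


Compute active earth pressure coefficient:
Ka = tan^2(45 - phi/2) = tan^2(33.5) = 0.438092
Compute active force:
Pa = 0.5 * Ka * gamma * H^2
Pa = 0.5 * 0.438092 * 16.9 * 3.3^2
Pa = 40.31 kN/m


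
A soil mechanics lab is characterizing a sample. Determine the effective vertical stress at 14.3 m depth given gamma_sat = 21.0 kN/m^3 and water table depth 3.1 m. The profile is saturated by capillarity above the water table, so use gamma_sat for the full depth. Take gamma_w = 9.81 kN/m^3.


Result: 190.43 kPa

Derivation:
Total stress = gamma_sat * depth
sigma = 21.0 * 14.3 = 300.3 kPa
Pore water pressure u = gamma_w * (depth - d_wt)
u = 9.81 * (14.3 - 3.1) = 109.872 kPa
Effective stress = sigma - u
sigma' = 300.3 - 109.872 = 190.43 kPa


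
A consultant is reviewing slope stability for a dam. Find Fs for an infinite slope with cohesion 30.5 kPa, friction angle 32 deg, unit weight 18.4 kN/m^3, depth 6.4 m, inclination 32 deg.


Result: 1.576

Derivation:
Using Fs = c / (gamma*H*sin(beta)*cos(beta)) + tan(phi)/tan(beta)
Cohesion contribution = 30.5 / (18.4*6.4*sin(32)*cos(32))
Cohesion contribution = 0.576331
Friction contribution = tan(32)/tan(32) = 1
Fs = 0.576331 + 1
Fs = 1.576


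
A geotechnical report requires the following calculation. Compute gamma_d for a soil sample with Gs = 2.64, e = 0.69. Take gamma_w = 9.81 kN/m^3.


Using gamma_d = Gs * gamma_w / (1 + e)
gamma_d = 2.64 * 9.81 / (1 + 0.69)
gamma_d = 2.64 * 9.81 / 1.69
gamma_d = 15.324 kN/m^3


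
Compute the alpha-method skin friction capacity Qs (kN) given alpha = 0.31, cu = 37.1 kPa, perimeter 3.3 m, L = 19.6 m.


Using Qs = alpha * cu * perimeter * L
Qs = 0.31 * 37.1 * 3.3 * 19.6
Qs = 743.88 kN


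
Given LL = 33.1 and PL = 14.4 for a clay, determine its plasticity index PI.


Result: 18.7

Derivation:
Using PI = LL - PL
PI = 33.1 - 14.4
PI = 18.7


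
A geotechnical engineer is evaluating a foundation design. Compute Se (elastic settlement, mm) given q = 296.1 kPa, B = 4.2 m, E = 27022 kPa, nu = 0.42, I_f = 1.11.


Using Se = q * B * (1 - nu^2) * I_f / E
1 - nu^2 = 1 - 0.42^2 = 0.8236
Se = 296.1 * 4.2 * 0.8236 * 1.11 / 27022
Se = 0.042074 m
Convert to mm: Se = 0.042074 * 1000 = 42.074 mm


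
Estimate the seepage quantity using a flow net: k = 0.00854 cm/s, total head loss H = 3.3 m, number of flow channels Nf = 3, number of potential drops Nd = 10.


Convert k to m/s for unit consistency with H:
k = 0.00854 cm/s = 0.00854 / 100 m/s = 8.54e-05 m/s
Using q = k * H * Nf / Nd
Nf / Nd = 3 / 10 = 0.3
q = 8.54e-05 * 3.3 * 0.3
q = 8.455e-05 m^3/s per m
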